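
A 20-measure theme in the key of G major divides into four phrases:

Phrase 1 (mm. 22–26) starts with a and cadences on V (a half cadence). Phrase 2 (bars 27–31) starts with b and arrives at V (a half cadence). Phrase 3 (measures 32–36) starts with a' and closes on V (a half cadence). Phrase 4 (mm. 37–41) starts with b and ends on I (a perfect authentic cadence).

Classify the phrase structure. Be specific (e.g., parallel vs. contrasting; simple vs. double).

parallel double period

Four phrases in two halves: the first half (bars 22-31) ends with a half cadence, the second (mm. 32–41) with a perfect authentic cadence — a large antecedent–consequent pair, i.e. a double period.
Phrase 3 begins with the same material as phrase 1, making it parallel.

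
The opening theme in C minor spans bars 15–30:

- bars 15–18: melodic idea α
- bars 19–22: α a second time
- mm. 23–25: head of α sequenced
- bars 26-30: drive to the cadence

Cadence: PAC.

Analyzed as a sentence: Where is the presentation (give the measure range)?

measures 15–22

The presentation of a sentence is the basic idea (bars 15–18) plus its repetition (bars 19–22); the presentation is therefore mm. 15–22.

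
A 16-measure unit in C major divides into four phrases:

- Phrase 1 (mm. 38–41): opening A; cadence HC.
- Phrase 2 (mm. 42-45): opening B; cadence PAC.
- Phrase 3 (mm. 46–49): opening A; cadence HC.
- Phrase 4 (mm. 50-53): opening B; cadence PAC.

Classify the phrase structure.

The cadence pattern HC–PAC–HC–PAC is weak–strong twice, and phrases 3–4 restate phrases 1–2: a period heard twice, not a double period (which would end weakly at phrase 2).

repeated period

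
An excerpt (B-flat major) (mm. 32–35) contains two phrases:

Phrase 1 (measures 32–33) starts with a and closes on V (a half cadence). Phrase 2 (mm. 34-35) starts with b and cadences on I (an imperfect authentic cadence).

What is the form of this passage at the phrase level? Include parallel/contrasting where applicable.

Phrase 1 ends with a half cadence (weaker) and phrase 2 with an imperfect authentic cadence (stronger): antecedent + consequent = a period.
The two phrases open with different material (a / b), so the period is contrasting.

contrasting period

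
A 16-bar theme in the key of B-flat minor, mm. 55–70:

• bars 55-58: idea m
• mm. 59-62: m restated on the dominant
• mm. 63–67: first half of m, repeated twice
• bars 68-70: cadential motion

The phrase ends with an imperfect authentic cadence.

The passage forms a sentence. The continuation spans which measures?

After the presentation (mm. 55–62), the continuation covers the fragmentation through the cadence: bars 63-70.

measures 63–70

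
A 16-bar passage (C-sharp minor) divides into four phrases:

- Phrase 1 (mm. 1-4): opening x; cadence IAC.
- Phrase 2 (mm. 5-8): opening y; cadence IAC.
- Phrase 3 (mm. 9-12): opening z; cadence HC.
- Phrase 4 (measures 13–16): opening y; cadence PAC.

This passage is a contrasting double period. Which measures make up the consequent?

In a double period the four phrases pair into a large antecedent (phrases 1–2, ending imperfect authentic cadence) and a large consequent (phrases 3–4, ending perfect authentic cadence). The consequent spans mm. 9–16.

measures 9–16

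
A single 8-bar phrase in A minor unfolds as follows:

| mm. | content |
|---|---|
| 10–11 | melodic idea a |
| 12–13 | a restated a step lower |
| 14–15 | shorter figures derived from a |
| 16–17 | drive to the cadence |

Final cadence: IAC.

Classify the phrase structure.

Basic idea (measures 10–11) + its repetition (mm. 12–13) form the presentation; fragmentation and cadence (mm. 14–17) form the continuation — the 8-bar whole is a sentence.

sentence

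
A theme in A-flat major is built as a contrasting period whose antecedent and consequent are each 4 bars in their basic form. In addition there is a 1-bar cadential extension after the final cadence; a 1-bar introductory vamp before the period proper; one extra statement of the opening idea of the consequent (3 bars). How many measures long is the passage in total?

13 measures

Basic contrasting period: 4 + 4 = 8 bars.
8 (basic form) + 1 (cadential extension) + 1 (introduction) + 3 (extra statement) = 13.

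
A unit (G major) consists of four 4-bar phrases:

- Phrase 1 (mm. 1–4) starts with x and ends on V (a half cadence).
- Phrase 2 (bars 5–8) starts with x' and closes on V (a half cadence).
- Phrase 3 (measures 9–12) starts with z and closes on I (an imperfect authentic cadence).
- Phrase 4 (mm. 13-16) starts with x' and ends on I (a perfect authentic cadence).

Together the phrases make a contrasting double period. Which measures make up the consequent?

measures 9–16

In a double period the first pair of phrases (ending half cadence) is the large antecedent and the second pair (ending perfect authentic cadence) is the large consequent; the consequent is measures 9–16.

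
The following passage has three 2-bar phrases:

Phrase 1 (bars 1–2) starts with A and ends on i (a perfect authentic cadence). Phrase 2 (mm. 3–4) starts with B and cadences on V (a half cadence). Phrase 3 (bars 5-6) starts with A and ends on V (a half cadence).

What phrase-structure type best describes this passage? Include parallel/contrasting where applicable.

The final phrase closes with a half cadence, which is not stronger than the preceding half cadence; the 3 phrases lack an overall antecedent–consequent design and so form a phrase group.

phrase group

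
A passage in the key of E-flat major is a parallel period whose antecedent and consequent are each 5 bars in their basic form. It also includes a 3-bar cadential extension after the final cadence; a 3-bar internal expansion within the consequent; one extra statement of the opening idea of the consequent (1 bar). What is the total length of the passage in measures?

Basic parallel period: 5 + 5 = 10 bars.
10 (basic form) + 3 (cadential extension) + 3 (internal expansion) + 1 (extra statement) = 17.

17 measures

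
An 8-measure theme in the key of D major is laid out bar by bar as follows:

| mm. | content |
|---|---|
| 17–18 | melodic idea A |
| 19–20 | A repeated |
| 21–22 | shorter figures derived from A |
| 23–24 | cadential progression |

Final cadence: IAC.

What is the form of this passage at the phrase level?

sentence

Basic idea (measures 17–18) + its repetition (bars 19–20) form the presentation; fragmentation and cadence (measures 21-24) form the continuation — the 8-bar whole is a sentence.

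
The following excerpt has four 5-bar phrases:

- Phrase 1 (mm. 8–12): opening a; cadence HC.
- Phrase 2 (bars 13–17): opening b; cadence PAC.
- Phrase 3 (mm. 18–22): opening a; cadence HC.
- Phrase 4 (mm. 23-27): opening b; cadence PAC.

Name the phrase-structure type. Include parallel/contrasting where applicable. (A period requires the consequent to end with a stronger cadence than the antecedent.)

The cadence pattern HC–PAC–HC–PAC is weak–strong twice, and phrases 3–4 restate phrases 1–2: a period heard twice, not a double period (which would end weakly at phrase 2).

repeated period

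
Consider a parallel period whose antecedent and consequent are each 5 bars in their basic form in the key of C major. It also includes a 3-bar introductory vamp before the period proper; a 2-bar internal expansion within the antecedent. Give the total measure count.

15 measures

Basic parallel period: 5 + 5 = 10 bars.
10 (basic form) + 3 (introduction) + 2 (internal expansion) = 15.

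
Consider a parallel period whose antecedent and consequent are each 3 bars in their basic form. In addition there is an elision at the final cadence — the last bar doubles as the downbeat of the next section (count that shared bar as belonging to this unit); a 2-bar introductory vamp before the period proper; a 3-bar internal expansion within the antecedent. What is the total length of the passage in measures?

Basic parallel period: 3 + 3 = 6 bars.
6 (basic form) + 2 (introduction) + 3 (internal expansion) = 11.
The elision shares a bar with the next section but does not change this unit's count.

11 measures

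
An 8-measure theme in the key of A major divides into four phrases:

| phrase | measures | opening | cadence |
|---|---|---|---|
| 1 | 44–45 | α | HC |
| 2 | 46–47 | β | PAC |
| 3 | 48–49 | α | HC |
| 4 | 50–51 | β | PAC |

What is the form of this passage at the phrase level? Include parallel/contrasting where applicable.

The cadence pattern HC–PAC–HC–PAC is weak–strong twice, and phrases 3–4 restate phrases 1–2: a period heard twice, not a double period (which would end weakly at phrase 2).

repeated period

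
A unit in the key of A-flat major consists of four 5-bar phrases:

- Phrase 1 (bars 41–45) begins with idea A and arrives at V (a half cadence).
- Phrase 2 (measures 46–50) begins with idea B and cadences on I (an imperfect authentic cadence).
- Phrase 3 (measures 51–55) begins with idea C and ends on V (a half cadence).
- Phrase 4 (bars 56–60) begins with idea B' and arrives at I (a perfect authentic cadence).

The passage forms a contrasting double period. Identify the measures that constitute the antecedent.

In a double period the four phrases pair into a large antecedent (phrases 1–2, ending imperfect authentic cadence) and a large consequent (phrases 3–4, ending perfect authentic cadence). The antecedent spans bars 41-50.

measures 41–50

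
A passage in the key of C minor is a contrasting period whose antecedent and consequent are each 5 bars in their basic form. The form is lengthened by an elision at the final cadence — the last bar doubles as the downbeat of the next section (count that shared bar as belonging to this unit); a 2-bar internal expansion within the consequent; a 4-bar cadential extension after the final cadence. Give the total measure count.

Basic contrasting period: 5 + 5 = 10 bars.
10 (basic form) + 2 (internal expansion) + 4 (cadential extension) = 16.
The elision shares a bar with the next section but does not change this unit's count.

16 measures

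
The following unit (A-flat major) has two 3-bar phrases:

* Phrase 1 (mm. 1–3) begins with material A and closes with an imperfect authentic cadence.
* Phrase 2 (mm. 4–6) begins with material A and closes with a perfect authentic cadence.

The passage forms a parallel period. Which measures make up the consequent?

The phrase ending with the weaker cadence (imperfect authentic cadence) is the antecedent; the one ending more conclusively (perfect authentic cadence) is the consequent. The consequent is measures 4–6.

measures 4–6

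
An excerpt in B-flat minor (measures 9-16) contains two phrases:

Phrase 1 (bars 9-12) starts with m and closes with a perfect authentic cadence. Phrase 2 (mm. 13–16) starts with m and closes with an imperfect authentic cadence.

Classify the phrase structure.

The second phrase closes with an imperfect authentic cadence, which is not stronger than the first phrase's perfect authentic cadence; without a weak→strong cadential pair there is no antecedent–consequent relationship, so this is a phrase group rather than a period.

phrase group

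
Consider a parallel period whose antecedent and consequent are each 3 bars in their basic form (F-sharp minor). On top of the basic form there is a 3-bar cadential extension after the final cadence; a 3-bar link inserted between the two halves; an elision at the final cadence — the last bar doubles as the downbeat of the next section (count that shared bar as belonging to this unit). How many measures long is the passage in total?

Basic parallel period: 3 + 3 = 6 bars.
6 (basic form) + 3 (cadential extension) + 3 (link) = 12.
The elision shares a bar with the next section but does not change this unit's count.

12 measures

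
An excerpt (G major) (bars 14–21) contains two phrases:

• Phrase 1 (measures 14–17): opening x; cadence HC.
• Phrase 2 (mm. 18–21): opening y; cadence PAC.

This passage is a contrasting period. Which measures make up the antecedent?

measures 14–17

The antecedent is the phrase ending with the weaker cadence (half cadence, phrase 1) and the consequent the one ending more conclusively (perfect authentic cadence, phrase 2); the antecedent is mm. 14–17.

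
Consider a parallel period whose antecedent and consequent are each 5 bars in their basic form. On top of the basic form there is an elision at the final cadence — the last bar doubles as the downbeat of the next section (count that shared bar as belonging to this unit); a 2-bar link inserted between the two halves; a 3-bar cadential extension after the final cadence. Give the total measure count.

15 measures

Basic parallel period: 5 + 5 = 10 bars.
10 (basic form) + 2 (link) + 3 (cadential extension) = 15.
The elision shares a bar with the next section but does not change this unit's count.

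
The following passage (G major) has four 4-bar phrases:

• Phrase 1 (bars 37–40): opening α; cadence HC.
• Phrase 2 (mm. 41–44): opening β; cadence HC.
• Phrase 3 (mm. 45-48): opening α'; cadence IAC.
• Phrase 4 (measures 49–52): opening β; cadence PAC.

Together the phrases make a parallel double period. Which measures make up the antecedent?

In a double period the first pair of phrases (ending half cadence) is the large antecedent and the second pair (ending perfect authentic cadence) is the large consequent; the antecedent is measures 37–44.

measures 37–44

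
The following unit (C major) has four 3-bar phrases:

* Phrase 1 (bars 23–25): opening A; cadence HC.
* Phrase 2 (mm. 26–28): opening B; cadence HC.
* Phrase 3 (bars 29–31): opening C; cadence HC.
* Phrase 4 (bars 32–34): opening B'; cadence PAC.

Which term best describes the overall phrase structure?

Four phrases in two halves: the first half (measures 23-28) ends with a half cadence, the second (bars 29–34) with a perfect authentic cadence — a large antecedent–consequent pair, i.e. a double period.
Phrase 3 begins with different material from phrase 1, making it contrasting.

contrasting double period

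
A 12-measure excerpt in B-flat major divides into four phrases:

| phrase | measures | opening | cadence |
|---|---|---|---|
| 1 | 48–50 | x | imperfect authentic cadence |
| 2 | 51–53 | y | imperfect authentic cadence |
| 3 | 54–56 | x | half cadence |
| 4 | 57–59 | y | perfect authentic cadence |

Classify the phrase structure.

parallel double period

Four phrases in two halves: the first half (mm. 48–53) ends with an imperfect authentic cadence, the second (measures 54–59) with a perfect authentic cadence — a large antecedent–consequent pair, i.e. a double period.
Phrase 3 begins with the same material as phrase 1, making it parallel.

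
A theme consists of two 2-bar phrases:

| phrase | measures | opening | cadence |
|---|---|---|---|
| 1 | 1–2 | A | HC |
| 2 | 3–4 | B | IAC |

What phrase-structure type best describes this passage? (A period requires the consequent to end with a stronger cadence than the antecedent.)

contrasting period

Phrase 1 ends with a half cadence (weaker) and phrase 2 with an imperfect authentic cadence (stronger): antecedent + consequent = a period.
The two phrases open with different material (A / B), so the period is contrasting.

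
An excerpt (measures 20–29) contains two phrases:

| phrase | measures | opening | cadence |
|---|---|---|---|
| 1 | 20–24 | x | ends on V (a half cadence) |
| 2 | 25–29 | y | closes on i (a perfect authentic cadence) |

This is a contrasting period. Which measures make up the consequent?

The phrase ending with the weaker cadence (half cadence) is the antecedent; the one ending more conclusively (perfect authentic cadence) is the consequent. The consequent is measures 25–29.

measures 25–29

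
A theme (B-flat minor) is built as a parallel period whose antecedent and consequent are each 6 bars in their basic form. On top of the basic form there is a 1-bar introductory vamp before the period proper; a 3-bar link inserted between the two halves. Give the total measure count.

Basic parallel period: 6 + 6 = 12 bars.
12 (basic form) + 1 (introduction) + 3 (link) = 16.

16 measures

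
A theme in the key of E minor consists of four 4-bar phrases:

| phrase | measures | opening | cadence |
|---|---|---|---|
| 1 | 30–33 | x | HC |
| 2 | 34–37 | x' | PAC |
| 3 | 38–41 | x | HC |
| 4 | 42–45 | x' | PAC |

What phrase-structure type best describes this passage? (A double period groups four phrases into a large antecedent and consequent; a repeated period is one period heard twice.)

repeated period

The cadence pattern HC–PAC–HC–PAC is weak–strong twice, and phrases 3–4 restate phrases 1–2: a period heard twice, not a double period (which would end weakly at phrase 2).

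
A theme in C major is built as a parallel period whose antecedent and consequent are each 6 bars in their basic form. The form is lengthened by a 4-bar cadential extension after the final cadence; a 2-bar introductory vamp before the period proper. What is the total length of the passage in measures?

18 measures

Basic parallel period: 6 + 6 = 12 bars.
12 (basic form) + 4 (cadential extension) + 2 (introduction) = 18.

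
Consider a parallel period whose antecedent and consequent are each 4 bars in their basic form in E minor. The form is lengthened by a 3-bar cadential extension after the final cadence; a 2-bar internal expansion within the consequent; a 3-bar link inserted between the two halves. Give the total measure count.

Basic parallel period: 4 + 4 = 8 bars.
8 (basic form) + 3 (cadential extension) + 2 (internal expansion) + 3 (link) = 16.

16 measures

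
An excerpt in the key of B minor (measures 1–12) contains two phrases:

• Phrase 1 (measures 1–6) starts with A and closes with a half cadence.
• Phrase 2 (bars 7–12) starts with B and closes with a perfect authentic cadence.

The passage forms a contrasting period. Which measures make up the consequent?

measures 7–12

The antecedent is the phrase ending with the weaker cadence (half cadence, phrase 1) and the consequent the one ending more conclusively (perfect authentic cadence, phrase 2); the consequent is mm. 7-12.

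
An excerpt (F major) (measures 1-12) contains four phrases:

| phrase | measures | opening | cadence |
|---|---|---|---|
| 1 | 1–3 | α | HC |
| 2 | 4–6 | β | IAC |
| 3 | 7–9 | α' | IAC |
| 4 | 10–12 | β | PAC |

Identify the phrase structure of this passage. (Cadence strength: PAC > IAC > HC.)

parallel double period

Four phrases in two halves: the first half (mm. 1-6) ends with an imperfect authentic cadence, the second (mm. 7-12) with a perfect authentic cadence — a large antecedent–consequent pair, i.e. a double period.
Phrase 3 begins with the same material as phrase 1, making it parallel.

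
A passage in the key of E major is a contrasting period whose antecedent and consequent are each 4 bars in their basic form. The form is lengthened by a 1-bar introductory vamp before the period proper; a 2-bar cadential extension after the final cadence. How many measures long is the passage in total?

11 measures

Basic contrasting period: 4 + 4 = 8 bars.
8 (basic form) + 1 (introduction) + 2 (cadential extension) = 11.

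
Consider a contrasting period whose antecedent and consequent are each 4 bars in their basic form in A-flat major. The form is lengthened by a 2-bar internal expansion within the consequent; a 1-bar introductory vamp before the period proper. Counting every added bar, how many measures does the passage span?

11 measures

Basic contrasting period: 4 + 4 = 8 bars.
8 (basic form) + 2 (internal expansion) + 1 (introduction) = 11.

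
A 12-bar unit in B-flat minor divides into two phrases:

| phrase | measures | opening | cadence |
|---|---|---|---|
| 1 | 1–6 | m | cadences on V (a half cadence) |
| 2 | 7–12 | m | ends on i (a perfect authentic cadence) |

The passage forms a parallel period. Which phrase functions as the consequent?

phrase 2

The phrase ending with the weaker cadence (half cadence) is the antecedent; the one ending more conclusively (perfect authentic cadence) is the consequent. The consequent is phrase 2.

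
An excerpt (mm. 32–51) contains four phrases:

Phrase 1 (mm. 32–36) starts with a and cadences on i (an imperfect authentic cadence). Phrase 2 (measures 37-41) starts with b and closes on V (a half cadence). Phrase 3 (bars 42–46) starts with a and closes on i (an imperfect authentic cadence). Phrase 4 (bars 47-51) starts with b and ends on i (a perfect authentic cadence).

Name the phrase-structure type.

parallel double period

Four phrases in two halves: the first half (bars 32–41) ends with a half cadence, the second (mm. 42-51) with a perfect authentic cadence — a large antecedent–consequent pair, i.e. a double period.
Phrase 3 begins with the same material as phrase 1, making it parallel.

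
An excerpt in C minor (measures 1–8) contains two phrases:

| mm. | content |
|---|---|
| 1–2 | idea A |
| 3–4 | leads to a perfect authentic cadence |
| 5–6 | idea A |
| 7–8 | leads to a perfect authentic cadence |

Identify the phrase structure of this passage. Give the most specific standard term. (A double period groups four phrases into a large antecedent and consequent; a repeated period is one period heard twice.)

Both phrases have the same opening (A) and the same cadence (perfect authentic cadence): the second is a restatement, not a consequent, so this is a repeated phrase rather than a period.

repeated phrase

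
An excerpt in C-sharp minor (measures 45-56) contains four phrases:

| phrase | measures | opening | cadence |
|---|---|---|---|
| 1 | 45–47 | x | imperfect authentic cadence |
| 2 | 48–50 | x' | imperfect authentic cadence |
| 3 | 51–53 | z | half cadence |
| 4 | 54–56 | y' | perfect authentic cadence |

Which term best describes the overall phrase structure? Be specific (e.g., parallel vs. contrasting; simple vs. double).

contrasting double period

Four phrases in two halves: the first half (mm. 45-50) ends with an imperfect authentic cadence, the second (mm. 51–56) with a perfect authentic cadence — a large antecedent–consequent pair, i.e. a double period.
Phrase 3 begins with different material from phrase 1, making it contrasting.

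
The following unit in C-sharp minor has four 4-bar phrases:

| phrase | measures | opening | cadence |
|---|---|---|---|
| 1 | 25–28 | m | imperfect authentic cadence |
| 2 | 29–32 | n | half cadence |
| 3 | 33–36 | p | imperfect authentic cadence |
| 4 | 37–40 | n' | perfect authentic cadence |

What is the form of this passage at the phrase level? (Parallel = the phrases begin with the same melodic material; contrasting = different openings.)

contrasting double period

Four phrases in two halves: the first half (bars 25–32) ends with a half cadence, the second (bars 33–40) with a perfect authentic cadence — a large antecedent–consequent pair, i.e. a double period.
Phrase 3 begins with different material from phrase 1, making it contrasting.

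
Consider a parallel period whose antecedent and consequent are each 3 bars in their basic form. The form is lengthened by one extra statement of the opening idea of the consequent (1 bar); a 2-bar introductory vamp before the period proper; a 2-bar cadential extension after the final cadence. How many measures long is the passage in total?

11 measures

Basic parallel period: 3 + 3 = 6 bars.
6 (basic form) + 1 (extra statement) + 2 (introduction) + 2 (cadential extension) = 11.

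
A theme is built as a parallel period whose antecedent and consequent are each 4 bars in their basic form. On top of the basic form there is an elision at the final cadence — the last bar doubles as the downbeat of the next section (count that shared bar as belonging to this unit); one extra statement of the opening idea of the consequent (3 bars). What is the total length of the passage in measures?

11 measures

Basic parallel period: 4 + 4 = 8 bars.
8 (basic form) + 3 (extra statement) = 11.
The elision shares a bar with the next section but does not change this unit's count.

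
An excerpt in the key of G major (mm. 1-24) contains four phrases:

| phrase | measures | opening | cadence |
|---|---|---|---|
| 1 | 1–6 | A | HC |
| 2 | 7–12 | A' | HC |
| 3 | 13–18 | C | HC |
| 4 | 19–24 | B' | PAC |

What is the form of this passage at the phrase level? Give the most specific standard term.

contrasting double period

Four phrases in two halves: the first half (measures 1–12) ends with a half cadence, the second (mm. 13-24) with a perfect authentic cadence — a large antecedent–consequent pair, i.e. a double period.
Phrase 3 begins with different material from phrase 1, making it contrasting.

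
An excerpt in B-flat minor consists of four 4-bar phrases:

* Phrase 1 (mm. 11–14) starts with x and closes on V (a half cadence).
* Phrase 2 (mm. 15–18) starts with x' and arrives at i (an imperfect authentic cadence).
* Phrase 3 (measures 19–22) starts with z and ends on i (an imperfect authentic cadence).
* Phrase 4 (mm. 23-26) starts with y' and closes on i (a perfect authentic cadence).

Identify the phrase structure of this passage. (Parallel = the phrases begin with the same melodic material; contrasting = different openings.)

contrasting double period

Four phrases in two halves: the first half (mm. 11–18) ends with an imperfect authentic cadence, the second (bars 19–26) with a perfect authentic cadence — a large antecedent–consequent pair, i.e. a double period.
Phrase 3 begins with different material from phrase 1, making it contrasting.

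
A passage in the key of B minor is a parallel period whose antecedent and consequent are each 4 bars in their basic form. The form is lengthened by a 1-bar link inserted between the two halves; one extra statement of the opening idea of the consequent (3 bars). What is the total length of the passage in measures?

Basic parallel period: 4 + 4 = 8 bars.
8 (basic form) + 1 (link) + 3 (extra statement) = 12.

12 measures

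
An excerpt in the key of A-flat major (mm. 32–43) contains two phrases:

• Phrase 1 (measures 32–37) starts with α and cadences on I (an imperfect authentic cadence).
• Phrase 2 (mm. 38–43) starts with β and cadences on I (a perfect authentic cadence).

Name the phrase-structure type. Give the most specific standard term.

contrasting period

Phrase 1 ends with an imperfect authentic cadence (weaker) and phrase 2 with a perfect authentic cadence (stronger): antecedent + consequent = a period.
The two phrases open with different material (α / β), so the period is contrasting.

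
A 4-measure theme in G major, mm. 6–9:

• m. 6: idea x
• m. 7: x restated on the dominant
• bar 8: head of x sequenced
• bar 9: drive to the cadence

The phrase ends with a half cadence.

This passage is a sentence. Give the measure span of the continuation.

measures 8–9

After the presentation (measures 6–7), the continuation covers the fragmentation through the cadence: measures 8-9.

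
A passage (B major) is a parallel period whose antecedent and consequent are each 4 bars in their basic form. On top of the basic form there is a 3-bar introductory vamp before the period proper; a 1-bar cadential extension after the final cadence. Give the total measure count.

Basic parallel period: 4 + 4 = 8 bars.
8 (basic form) + 3 (introduction) + 1 (cadential extension) = 12.

12 measures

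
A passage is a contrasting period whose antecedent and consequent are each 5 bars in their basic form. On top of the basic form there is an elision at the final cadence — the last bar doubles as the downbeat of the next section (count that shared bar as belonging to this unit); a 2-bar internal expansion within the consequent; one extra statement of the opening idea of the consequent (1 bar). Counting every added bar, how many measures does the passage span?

13 measures

Basic contrasting period: 5 + 5 = 10 bars.
10 (basic form) + 2 (internal expansion) + 1 (extra statement) = 13.
The elision shares a bar with the next section but does not change this unit's count.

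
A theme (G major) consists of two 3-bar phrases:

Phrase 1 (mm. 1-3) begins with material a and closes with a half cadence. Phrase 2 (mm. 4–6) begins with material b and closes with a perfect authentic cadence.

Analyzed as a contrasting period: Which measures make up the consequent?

The antecedent is the phrase ending with the weaker cadence (half cadence, phrase 1) and the consequent the one ending more conclusively (perfect authentic cadence, phrase 2); the consequent is bars 4–6.

measures 4–6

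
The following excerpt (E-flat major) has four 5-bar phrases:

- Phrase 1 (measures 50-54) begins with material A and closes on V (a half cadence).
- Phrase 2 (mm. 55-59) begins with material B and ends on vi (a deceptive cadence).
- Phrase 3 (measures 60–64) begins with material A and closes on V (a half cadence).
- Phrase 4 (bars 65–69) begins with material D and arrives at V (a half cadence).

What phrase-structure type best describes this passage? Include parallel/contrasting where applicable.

phrase group

Phrase 4 ends with a half cadence, no stronger than phrase 2's deceptive cadence, so the four phrases do not form a double period; nor do phrases 3–4 duplicate 1–2, so it is not a repeated period. With no phrase reaching a conclusive cadence, the passage is a phrase group.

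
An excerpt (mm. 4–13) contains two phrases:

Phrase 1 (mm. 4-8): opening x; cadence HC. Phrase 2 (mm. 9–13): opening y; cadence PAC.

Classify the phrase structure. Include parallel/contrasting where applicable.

Phrase 1 ends with a half cadence (weaker) and phrase 2 with a perfect authentic cadence (stronger): antecedent + consequent = a period.
The two phrases open with different material (x / y), so the period is contrasting.

contrasting period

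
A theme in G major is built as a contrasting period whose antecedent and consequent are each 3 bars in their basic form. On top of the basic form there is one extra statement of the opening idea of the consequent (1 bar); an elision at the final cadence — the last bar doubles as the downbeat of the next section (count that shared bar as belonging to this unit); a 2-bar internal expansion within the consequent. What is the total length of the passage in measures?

9 measures

Basic contrasting period: 3 + 3 = 6 bars.
6 (basic form) + 1 (extra statement) + 2 (internal expansion) = 9.
The elision shares a bar with the next section but does not change this unit's count.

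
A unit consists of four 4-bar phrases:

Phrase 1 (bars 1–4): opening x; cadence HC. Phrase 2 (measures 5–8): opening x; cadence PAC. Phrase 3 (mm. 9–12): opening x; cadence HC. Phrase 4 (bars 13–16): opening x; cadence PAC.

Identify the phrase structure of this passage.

The cadence pattern HC–PAC–HC–PAC is weak–strong twice, and phrases 3–4 restate phrases 1–2: a period heard twice, not a double period (which would end weakly at phrase 2).

repeated period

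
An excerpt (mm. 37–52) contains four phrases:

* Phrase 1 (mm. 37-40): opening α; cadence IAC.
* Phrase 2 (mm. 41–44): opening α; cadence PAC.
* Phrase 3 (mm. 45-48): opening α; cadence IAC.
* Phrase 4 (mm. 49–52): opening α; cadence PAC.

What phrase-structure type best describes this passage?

The cadence pattern IAC–PAC–IAC–PAC is weak–strong twice, and phrases 3–4 restate phrases 1–2: a period heard twice, not a double period (which would end weakly at phrase 2).

repeated period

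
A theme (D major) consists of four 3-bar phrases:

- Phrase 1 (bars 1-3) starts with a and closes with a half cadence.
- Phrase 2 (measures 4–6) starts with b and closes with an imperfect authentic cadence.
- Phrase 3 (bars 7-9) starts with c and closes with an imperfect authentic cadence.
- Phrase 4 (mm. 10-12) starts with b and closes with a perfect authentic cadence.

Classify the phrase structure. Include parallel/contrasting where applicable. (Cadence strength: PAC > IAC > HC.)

contrasting double period

Four phrases in two halves: the first half (bars 1–6) ends with an imperfect authentic cadence, the second (bars 7–12) with a perfect authentic cadence — a large antecedent–consequent pair, i.e. a double period.
Phrase 3 begins with different material from phrase 1, making it contrasting.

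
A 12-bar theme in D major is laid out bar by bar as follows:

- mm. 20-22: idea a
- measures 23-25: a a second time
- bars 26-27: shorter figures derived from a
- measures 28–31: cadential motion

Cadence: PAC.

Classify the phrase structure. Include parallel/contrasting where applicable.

Basic idea (mm. 20-22) + its repetition (measures 23-25) form the presentation; fragmentation and cadence (bars 26–31) form the continuation — the 12-bar whole is a sentence.

sentence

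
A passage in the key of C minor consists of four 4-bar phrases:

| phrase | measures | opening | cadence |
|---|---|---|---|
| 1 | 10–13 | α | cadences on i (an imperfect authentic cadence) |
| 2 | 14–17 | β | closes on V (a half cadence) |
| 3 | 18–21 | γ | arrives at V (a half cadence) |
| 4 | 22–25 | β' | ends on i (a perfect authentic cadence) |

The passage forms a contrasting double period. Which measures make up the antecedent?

measures 10–17

In a double period the first pair of phrases (ending half cadence) is the large antecedent and the second pair (ending perfect authentic cadence) is the large consequent; the antecedent is measures 10–17.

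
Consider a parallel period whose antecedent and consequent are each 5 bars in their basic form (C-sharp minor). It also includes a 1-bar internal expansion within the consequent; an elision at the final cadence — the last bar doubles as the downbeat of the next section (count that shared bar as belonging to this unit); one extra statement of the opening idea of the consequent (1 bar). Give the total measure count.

Basic parallel period: 5 + 5 = 10 bars.
10 (basic form) + 1 (internal expansion) + 1 (extra statement) = 12.
The elision shares a bar with the next section but does not change this unit's count.

12 measures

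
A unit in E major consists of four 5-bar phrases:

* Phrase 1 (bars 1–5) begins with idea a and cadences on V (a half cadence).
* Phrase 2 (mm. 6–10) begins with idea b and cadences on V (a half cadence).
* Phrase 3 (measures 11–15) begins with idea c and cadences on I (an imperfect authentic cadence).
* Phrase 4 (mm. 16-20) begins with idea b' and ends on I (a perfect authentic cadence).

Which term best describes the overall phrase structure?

Four phrases in two halves: the first half (mm. 1–10) ends with a half cadence, the second (mm. 11–20) with a perfect authentic cadence — a large antecedent–consequent pair, i.e. a double period.
Phrase 3 begins with different material from phrase 1, making it contrasting.

contrasting double period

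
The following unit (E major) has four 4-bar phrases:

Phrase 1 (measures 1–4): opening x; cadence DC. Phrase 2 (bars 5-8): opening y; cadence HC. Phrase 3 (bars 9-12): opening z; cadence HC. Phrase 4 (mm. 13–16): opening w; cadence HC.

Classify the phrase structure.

phrase group

Phrase 4 ends with a half cadence, no stronger than phrase 2's half cadence, so the four phrases do not form a double period; nor do phrases 3–4 duplicate 1–2, so it is not a repeated period. With no phrase reaching a conclusive cadence, the passage is a phrase group.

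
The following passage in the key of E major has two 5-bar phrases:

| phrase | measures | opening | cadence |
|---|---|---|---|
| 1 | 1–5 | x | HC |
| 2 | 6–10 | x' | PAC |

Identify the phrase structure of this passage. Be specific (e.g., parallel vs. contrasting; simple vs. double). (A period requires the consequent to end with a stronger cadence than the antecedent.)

Phrase 1 ends with a half cadence (weaker) and phrase 2 with a perfect authentic cadence (stronger): antecedent + consequent = a period.
The two phrases open with the same material (x / x'), so the period is parallel.

parallel period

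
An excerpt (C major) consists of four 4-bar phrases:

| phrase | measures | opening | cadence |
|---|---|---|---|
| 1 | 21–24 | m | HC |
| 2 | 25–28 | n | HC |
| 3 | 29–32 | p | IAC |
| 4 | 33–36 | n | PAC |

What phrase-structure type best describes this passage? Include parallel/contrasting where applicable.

contrasting double period

Four phrases in two halves: the first half (mm. 21–28) ends with a half cadence, the second (mm. 29–36) with a perfect authentic cadence — a large antecedent–consequent pair, i.e. a double period.
Phrase 3 begins with different material from phrase 1, making it contrasting.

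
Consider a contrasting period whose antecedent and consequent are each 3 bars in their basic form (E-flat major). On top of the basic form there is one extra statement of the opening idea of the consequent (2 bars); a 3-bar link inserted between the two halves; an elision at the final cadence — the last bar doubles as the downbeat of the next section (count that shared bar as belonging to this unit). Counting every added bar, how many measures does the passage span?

Basic contrasting period: 3 + 3 = 6 bars.
6 (basic form) + 2 (extra statement) + 3 (link) = 11.
The elision shares a bar with the next section but does not change this unit's count.

11 measures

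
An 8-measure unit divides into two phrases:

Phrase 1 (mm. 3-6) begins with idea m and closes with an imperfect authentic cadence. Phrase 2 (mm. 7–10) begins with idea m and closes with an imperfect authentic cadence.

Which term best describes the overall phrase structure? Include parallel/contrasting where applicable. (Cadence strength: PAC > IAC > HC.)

Both phrases have the same opening (m) and the same cadence (imperfect authentic cadence): the second is a restatement, not a consequent, so this is a repeated phrase rather than a period.

repeated phrase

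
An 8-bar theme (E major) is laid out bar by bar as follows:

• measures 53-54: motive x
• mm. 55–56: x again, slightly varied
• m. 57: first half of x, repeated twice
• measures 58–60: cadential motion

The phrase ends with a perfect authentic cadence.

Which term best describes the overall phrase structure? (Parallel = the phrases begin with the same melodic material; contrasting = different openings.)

sentence

Basic idea (bars 53–54) + its repetition (measures 55–56) form the presentation; fragmentation and cadence (mm. 57–60) form the continuation — the 8-bar whole is a sentence.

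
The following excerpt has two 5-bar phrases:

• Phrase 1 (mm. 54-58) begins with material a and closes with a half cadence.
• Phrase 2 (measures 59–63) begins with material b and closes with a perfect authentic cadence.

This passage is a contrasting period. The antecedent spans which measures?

measures 54–58

The antecedent is the phrase ending with the weaker cadence (half cadence, phrase 1) and the consequent the one ending more conclusively (perfect authentic cadence, phrase 2); the antecedent is mm. 54–58.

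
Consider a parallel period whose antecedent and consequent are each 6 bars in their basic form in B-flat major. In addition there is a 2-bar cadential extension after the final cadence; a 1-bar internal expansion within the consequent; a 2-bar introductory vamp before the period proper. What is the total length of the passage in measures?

Basic parallel period: 6 + 6 = 12 bars.
12 (basic form) + 2 (cadential extension) + 1 (internal expansion) + 2 (introduction) = 17.

17 measures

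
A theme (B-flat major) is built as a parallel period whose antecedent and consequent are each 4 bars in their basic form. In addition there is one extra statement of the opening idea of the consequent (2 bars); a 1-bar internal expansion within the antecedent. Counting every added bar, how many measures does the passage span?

Basic parallel period: 4 + 4 = 8 bars.
8 (basic form) + 2 (extra statement) + 1 (internal expansion) = 11.

11 measures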